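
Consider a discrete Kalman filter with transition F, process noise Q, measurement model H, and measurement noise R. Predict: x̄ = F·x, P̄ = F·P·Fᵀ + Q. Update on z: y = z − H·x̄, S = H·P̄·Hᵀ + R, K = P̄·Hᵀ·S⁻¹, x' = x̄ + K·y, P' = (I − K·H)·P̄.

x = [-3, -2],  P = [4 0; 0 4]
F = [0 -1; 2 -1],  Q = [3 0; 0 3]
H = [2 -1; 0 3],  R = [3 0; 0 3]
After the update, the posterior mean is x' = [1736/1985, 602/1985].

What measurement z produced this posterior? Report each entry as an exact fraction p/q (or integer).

z = [1, 1]

x̄ = F·x = [2, -4]
P̄ = F·P·Fᵀ + Q = [7 4; 4 23]
S = H·P̄·Hᵀ + R = [38 -45; -45 210]
K = P̄·Hᵀ·S⁻¹ = [176/397 302/1985; -3/397 649/1985]
x' − x̄ = [-2234/1985, 8542/1985] = K·y
y = (KᵀK)⁻¹·Kᵀ·(x' − x̄) = [-7, 13]
z = y + H·x̄ = [-7, 13] + [8, -12] = [1, 1]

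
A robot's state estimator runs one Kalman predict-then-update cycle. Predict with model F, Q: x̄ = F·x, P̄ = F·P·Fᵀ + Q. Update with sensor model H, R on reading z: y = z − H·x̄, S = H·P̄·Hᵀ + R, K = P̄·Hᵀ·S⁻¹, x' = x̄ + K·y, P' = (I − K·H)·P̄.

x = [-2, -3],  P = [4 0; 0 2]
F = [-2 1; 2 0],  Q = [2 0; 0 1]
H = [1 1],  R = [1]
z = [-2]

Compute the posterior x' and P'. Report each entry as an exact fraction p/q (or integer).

x' = [5/3, -23/6]
P' = [52/3 -50/3; -50/3 101/6]

x̄ = F·x = [1, -4]
P̄ = F·P·Fᵀ + Q = [20 -16; -16 17]
y = z − H·x̄ = [1]
S = H·P̄·Hᵀ + R = [6]
K = P̄·Hᵀ·S⁻¹ = [2/3; 1/6]
x' = x̄ + K·y = [5/3, -23/6]
P' = (I − K·H)·P̄ = [52/3 -50/3; -50/3 101/6]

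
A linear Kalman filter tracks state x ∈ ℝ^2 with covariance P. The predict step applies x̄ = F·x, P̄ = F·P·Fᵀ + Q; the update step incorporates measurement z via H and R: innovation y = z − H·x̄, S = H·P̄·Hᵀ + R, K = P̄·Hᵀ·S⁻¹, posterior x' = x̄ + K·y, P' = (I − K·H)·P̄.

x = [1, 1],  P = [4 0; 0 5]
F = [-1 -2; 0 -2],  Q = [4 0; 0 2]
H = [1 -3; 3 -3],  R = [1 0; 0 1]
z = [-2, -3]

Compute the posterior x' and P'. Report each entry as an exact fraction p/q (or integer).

x' = [-617/1139, 532/1139]
P' = [3916/7973 2612/7973; 2612/7973 2182/7973]

x̄ = F·x = [-3, -2]
P̄ = F·P·Fᵀ + Q = [28 20; 20 22]
y = z − H·x̄ = [-5, 0]
S = H·P̄·Hᵀ + R = [107 42; 42 91]
K = P̄·Hᵀ·S⁻¹ = [-560/1139 3912/7973; -562/1139 1290/7973]
x' = x̄ + K·y = [-617/1139, 532/1139]
P' = (I − K·H)·P̄ = [3916/7973 2612/7973; 2612/7973 2182/7973]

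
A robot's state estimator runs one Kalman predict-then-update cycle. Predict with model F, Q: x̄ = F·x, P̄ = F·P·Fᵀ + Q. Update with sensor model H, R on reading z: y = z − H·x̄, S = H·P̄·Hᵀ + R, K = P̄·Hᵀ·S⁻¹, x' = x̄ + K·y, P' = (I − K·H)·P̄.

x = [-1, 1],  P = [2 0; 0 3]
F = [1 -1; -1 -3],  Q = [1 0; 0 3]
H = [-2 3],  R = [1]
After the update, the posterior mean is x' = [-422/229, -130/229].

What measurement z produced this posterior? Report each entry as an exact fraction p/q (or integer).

z = [2]

x̄ = F·x = [-2, -2]
P̄ = F·P·Fᵀ + Q = [6 7; 7 32]
S = H·P̄·Hᵀ + R = [229]
K = P̄·Hᵀ·S⁻¹ = [9/229; 82/229]
x' − x̄ = [36/229, 328/229] = K·y
y = (KᵀK)⁻¹·Kᵀ·(x' − x̄) = [4]
z = y + H·x̄ = [4] + [-2] = [2]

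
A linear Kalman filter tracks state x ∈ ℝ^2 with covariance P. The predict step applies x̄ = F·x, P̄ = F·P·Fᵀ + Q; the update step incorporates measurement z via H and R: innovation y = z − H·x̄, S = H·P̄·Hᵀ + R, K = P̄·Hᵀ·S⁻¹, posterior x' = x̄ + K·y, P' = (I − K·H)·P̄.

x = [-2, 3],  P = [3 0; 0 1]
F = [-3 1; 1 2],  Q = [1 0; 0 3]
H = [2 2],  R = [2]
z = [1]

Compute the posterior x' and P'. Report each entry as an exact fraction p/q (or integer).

x' = [-91/51, 43/17]
P' = [511/51 -163/17; -163/17 164/17]

x̄ = F·x = [9, 4]
P̄ = F·P·Fᵀ + Q = [29 -7; -7 10]
y = z − H·x̄ = [-25]
S = H·P̄·Hᵀ + R = [102]
K = P̄·Hᵀ·S⁻¹ = [22/51; 1/17]
x' = x̄ + K·y = [-91/51, 43/17]
P' = (I − K·H)·P̄ = [511/51 -163/17; -163/17 164/17]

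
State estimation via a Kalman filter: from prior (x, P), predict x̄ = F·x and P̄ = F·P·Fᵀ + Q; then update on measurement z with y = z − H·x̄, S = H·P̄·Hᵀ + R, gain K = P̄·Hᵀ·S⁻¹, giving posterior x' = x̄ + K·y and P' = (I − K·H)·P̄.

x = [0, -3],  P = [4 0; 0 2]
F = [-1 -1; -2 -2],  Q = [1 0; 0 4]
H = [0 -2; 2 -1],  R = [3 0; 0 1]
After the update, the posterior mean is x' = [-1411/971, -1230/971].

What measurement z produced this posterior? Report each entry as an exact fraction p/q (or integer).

x̄ = F·x = [3, 6]
P̄ = F·P·Fᵀ + Q = [7 12; 12 28]
S = H·P̄·Hᵀ + R = [115 8; 8 9]
K = P̄·Hᵀ·S⁻¹ = [-232/971 422/971; -472/971 -12/971]
x' − x̄ = [-4324/971, -7056/971] = K·y
y = (KᵀK)⁻¹·Kᵀ·(x' − x̄) = [15, -2]
z = y + H·x̄ = [15, -2] + [-12, 0] = [3, -2]

z = [3, -2]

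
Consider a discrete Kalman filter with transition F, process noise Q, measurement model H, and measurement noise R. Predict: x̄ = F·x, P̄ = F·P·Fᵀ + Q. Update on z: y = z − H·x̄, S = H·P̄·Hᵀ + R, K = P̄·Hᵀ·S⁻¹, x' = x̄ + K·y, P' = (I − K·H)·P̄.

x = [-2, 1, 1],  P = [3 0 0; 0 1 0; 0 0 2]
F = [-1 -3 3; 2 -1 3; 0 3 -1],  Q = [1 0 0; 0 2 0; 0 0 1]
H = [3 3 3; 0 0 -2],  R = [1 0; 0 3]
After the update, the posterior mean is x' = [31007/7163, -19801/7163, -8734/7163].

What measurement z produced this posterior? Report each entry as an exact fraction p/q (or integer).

z = [1, 3]

x̄ = F·x = [2, -2, 2]
P̄ = F·P·Fᵀ + Q = [31 15 -15; 15 33 -9; -15 -9 12]
S = H·P̄·Hᵀ + R = [523 72; 72 51]
K = P̄·Hᵀ·S⁻¹ = [861/7163 2998/7163; 1557/7163 330/7163; -36/7163 -3320/7163]
x' − x̄ = [16681/7163, -5475/7163, -23060/7163] = K·y
y = (KᵀK)⁻¹·Kᵀ·(x' − x̄) = [-5, 7]
z = y + H·x̄ = [-5, 7] + [6, -4] = [1, 3]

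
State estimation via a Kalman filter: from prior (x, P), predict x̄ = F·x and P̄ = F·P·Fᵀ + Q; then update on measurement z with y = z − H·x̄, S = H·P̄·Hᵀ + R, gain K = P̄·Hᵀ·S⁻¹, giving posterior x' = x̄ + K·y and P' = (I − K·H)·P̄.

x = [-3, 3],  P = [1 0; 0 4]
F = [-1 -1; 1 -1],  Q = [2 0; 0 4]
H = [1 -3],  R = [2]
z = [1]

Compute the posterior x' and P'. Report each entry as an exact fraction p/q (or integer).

x̄ = F·x = [0, -6]
P̄ = F·P·Fᵀ + Q = [7 3; 3 9]
y = z − H·x̄ = [-17]
S = H·P̄·Hᵀ + R = [72]
K = P̄·Hᵀ·S⁻¹ = [-1/36; -1/3]
x' = x̄ + K·y = [17/36, -1/3]
P' = (I − K·H)·P̄ = [125/18 7/3; 7/3 1]

x' = [17/36, -1/3]
P' = [125/18 7/3; 7/3 1]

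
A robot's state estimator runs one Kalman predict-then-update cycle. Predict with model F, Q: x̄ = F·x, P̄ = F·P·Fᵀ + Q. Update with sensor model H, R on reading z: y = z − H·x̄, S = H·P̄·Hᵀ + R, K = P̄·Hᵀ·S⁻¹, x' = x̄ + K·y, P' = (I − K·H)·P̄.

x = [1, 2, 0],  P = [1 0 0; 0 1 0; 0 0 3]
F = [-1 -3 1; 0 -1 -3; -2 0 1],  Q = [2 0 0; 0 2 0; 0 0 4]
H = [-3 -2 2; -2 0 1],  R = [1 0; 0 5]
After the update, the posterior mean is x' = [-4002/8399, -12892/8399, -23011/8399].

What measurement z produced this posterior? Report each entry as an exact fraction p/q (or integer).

x̄ = F·x = [-7, -2, -2]
P̄ = F·P·Fᵀ + Q = [15 -6 5; -6 30 -9; 5 -9 11]
S = H·P̄·Hᵀ + R = [240 71; 71 56]
K = P̄·Hᵀ·S⁻¹ = [487/8399 -4367/8399; -3573/8399 4980/8399; 1329/8399 -1535/8399]
x' − x̄ = [54791/8399, 3906/8399, -6213/8399] = K·y
y = (KᵀK)⁻¹·Kᵀ·(x' − x̄) = [-22, -15]
z = y + H·x̄ = [-22, -15] + [21, 12] = [-1, -3]

z = [-1, -3]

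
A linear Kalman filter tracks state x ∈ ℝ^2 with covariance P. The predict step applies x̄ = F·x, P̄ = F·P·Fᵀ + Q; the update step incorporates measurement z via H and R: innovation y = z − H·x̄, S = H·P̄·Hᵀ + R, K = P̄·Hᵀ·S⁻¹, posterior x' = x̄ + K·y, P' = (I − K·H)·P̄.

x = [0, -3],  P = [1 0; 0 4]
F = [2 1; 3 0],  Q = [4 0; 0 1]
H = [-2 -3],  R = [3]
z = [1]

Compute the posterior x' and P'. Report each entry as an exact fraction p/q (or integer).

x' = [-143/71, 70/71]
P' = [264/71 -162/71; -162/71 122/71]

x̄ = F·x = [-3, 0]
P̄ = F·P·Fᵀ + Q = [12 6; 6 10]
y = z − H·x̄ = [-5]
S = H·P̄·Hᵀ + R = [213]
K = P̄·Hᵀ·S⁻¹ = [-14/71; -14/71]
x' = x̄ + K·y = [-143/71, 70/71]
P' = (I − K·H)·P̄ = [264/71 -162/71; -162/71 122/71]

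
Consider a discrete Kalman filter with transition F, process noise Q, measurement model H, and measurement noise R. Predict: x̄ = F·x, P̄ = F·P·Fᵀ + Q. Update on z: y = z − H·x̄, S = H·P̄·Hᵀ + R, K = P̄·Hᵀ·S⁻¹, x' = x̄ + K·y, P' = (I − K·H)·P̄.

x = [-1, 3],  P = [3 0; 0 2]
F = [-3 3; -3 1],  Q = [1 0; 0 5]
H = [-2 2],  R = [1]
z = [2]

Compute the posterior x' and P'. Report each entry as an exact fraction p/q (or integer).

x' = [320/57, 370/57]
P' = [1946/57 1933/57; 1933/57 1934/57]

x̄ = F·x = [12, 6]
P̄ = F·P·Fᵀ + Q = [46 33; 33 34]
y = z − H·x̄ = [14]
S = H·P̄·Hᵀ + R = [57]
K = P̄·Hᵀ·S⁻¹ = [-26/57; 2/57]
x' = x̄ + K·y = [320/57, 370/57]
P' = (I − K·H)·P̄ = [1946/57 1933/57; 1933/57 1934/57]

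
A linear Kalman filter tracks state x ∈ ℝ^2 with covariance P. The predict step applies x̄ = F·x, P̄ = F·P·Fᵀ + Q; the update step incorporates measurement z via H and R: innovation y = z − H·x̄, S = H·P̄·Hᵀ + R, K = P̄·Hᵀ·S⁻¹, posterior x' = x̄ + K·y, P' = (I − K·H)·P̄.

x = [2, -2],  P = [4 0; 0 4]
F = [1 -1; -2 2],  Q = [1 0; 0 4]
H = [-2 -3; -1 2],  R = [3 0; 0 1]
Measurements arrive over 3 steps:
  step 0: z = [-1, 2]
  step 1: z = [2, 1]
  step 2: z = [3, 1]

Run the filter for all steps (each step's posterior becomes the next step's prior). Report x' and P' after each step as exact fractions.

step 0: x̄ = F·x = [4, -8]
step 0: P̄ = F·P·Fᵀ + Q = [9 -16; -16 36]
step 0: y = z − H·x̄ = [-17, 22]
step 0: S = H·P̄·Hᵀ + R = [171 -182; -182 218]
step 0: K = P̄·Hᵀ·S⁻¹ = [-461/2077 -1551/4154; -276/2077 608/2077]
step 0: x' = x̄ + K·y = [-916/2077, 1452/2077]
step 0: P' = (I − K·H)·P̄ = [1455/4154 -24/2077; -24/2077 292/2077]
step 1: x̄ = F·x = [-2368/2077, 4736/2077]
step 1: P̄ = F·P·Fᵀ + Q = [6289/4154 -2135/2077; -2135/2077 12578/2077]
step 1: y = z − H·x̄ = [13626/2077, -9763/2077]
step 1: S = H·P̄·Hᵀ + R = [106391/2077 -67044/2077; -67044/2077 128147/4154]
step 1: K = P̄·Hᵀ·S⁻¹ = [-471512/2235865 -752103/2235865; -60560/447173 127098/447173]
step 1: x' = x̄ + K·y = [-2107159/2235865, 24922/447173]
step 1: P' = (I − K·H)·P̄ = [726483/2235865 -2562/447173; -2562/447173 62268/447173]
step 2: x̄ = F·x = [-2231769/2235865, 4463538/2235865]
step 2: P̄ = F·P·Fᵀ + Q = [3299308/2235865 -2126886/2235865; -2126886/2235865 13197232/2235865]
step 2: y = z − H·x̄ = [15634671/2235865, -1784596/447173]
step 2: S = H·P̄·Hᵀ + R = [113157283/2235865 -14091578/447173; -14091578/447173 13366329/447173]
step 2: K = P̄·Hᵀ·S⁻¹ = [-12870106/61160201 -389130324/1162043819; -8289208/61160201 329878106/1162043819]
step 2: x' = x̄ + K·y = [-1316890269/1162043819, -97971370/1162043819]
step 2: P' = (I − K·H)·P̄ = [376369008/1162043819 -6380658/1162043819; -6380658/1162043819 161748724/1162043819]

step 0: x' = [-916/2077, 1452/2077], P' = [1455/4154 -24/2077; -24/2077 292/2077]
step 1: x' = [-2107159/2235865, 24922/447173], P' = [726483/2235865 -2562/447173; -2562/447173 62268/447173]
step 2: x' = [-1316890269/1162043819, -97971370/1162043819], P' = [376369008/1162043819 -6380658/1162043819; -6380658/1162043819 161748724/1162043819]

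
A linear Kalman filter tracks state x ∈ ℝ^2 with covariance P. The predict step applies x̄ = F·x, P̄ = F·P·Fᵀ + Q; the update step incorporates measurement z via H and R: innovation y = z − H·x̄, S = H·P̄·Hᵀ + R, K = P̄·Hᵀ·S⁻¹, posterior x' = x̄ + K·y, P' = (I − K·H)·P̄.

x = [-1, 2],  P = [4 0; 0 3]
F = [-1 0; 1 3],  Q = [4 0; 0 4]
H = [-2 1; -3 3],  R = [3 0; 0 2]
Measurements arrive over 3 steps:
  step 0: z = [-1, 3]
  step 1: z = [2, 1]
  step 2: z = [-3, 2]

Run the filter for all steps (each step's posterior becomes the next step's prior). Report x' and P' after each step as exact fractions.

step 0: x̄ = F·x = [1, 5]
step 0: P̄ = F·P·Fᵀ + Q = [8 -4; -4 35]
step 0: y = z − H·x̄ = [-4, -9]
step 0: S = H·P̄·Hᵀ + R = [86 189; 189 461]
step 0: K = P̄·Hᵀ·S⁻¹ = [-2416/3925 684/3925; -458/785 387/785]
step 0: x' = x̄ + K·y = [7433/3925, 2274/785]
step 0: P' = (I − K·H)·P̄ = [7704/3925 1632/785; 1632/785 378/157]
step 1: x̄ = F·x = [-7433/3925, 41543/3925]
step 1: P̄ = F·P·Fᵀ + Q = [23404/3925 -32184/3925; -32184/3925 157414/3925]
step 1: y = z − H·x̄ = [-48559/3925, -143003/3925]
step 1: S = H·P̄·Hᵀ + R = [391541/3925 902322/3925; 902322/3925 2214524/3925]
step 1: K = P̄·Hᵀ·S⁻¹ = [-778817/1684457 380973/3368914; -1407247/3368914 2877375/6737828]
step 1: x' = x̄ + K·y = [-989623/3368914, 1300725/6737828]
step 1: P' = (I − K·H)·P̄ = [2463442/1684457 2590433/1684457; 2590433/1684457 6139991/3368914]
step 2: x̄ = F·x = [989623/3368914, 1922929/6737828]
step 2: P̄ = F·P·Fᵀ + Q = [9201270/1684457 -10234741/1684457; -10234741/1684457 104747655/3368914]
step 2: y = z − H·x̄ = [-18177921/6737828, 13644607/6737828]
step 2: S = H·P̄·Hᵀ + R = [270342485/3368914 608883543/3368914; 608883543/3368914 1483540259/3368914]
step 2: K = P̄·Hᵀ·S⁻¹ = [-4144811980/9001355119 993572754/9001355119; -3738889618/9001355119 3813796137/9001355119]
step 2: x' = x̄ + K·y = [15838467619/9001355119, 20379261146/9001355119]
step 2: P' = (I − K·H)·P̄ = [13096817776/9001355119 13759199612/9001355119; 13759199612/9001355119 16301730370/9001355119]

step 0: x' = [7433/3925, 2274/785], P' = [7704/3925 1632/785; 1632/785 378/157]
step 1: x' = [-989623/3368914, 1300725/6737828], P' = [2463442/1684457 2590433/1684457; 2590433/1684457 6139991/3368914]
step 2: x' = [15838467619/9001355119, 20379261146/9001355119], P' = [13096817776/9001355119 13759199612/9001355119; 13759199612/9001355119 16301730370/9001355119]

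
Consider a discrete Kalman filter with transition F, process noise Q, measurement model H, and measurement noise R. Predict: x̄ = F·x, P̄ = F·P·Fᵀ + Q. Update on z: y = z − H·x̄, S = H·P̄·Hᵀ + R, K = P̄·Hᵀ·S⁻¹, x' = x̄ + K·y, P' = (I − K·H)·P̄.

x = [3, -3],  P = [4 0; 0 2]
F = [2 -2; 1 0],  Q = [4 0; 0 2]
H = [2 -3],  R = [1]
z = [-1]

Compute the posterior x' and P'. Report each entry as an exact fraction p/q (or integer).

x̄ = F·x = [12, 3]
P̄ = F·P·Fᵀ + Q = [28 8; 8 6]
y = z − H·x̄ = [-16]
S = H·P̄·Hᵀ + R = [71]
K = P̄·Hᵀ·S⁻¹ = [32/71; -2/71]
x' = x̄ + K·y = [340/71, 245/71]
P' = (I − K·H)·P̄ = [964/71 632/71; 632/71 422/71]

x' = [340/71, 245/71]
P' = [964/71 632/71; 632/71 422/71]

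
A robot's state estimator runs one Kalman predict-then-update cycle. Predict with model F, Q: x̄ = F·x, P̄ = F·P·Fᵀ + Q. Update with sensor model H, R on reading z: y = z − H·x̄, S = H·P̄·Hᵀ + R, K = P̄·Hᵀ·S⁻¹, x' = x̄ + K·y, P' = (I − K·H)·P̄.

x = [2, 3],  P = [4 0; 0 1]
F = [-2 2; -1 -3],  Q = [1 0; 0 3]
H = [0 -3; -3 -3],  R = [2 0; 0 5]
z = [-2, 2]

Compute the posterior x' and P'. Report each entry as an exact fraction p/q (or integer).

x̄ = F·x = [2, -11]
P̄ = F·P·Fᵀ + Q = [21 2; 2 16]
y = z − H·x̄ = [-35, -25]
S = H·P̄·Hᵀ + R = [146 162; 162 374]
K = P̄·Hᵀ·S⁻¹ = [4467/14180 -4551/14180; -2301/7090 -27/7090]
x' = x̄ + K·y = [-1421/1418, 322/709]
P' = (I − K·H)·P̄ = [10563/14180 -1489/7090; -1489/7090 767/3545]

x' = [-1421/1418, 322/709]
P' = [10563/14180 -1489/7090; -1489/7090 767/3545]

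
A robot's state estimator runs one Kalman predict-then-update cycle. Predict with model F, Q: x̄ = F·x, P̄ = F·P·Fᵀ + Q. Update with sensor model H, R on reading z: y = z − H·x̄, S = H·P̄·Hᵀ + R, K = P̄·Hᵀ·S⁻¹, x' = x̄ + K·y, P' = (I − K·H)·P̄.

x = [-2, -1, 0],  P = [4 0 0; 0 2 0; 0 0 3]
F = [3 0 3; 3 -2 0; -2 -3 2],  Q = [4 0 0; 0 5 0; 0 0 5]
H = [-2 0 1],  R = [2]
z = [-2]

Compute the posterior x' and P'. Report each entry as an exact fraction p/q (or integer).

x̄ = F·x = [-6, -4, 7]
P̄ = F·P·Fᵀ + Q = [67 36 -6; 36 49 -12; -6 -12 51]
y = z − H·x̄ = [-21]
S = H·P̄·Hᵀ + R = [345]
K = P̄·Hᵀ·S⁻¹ = [-28/69; -28/115; 21/115]
x' = x̄ + K·y = [58/23, 128/115, 364/115]
P' = (I − K·H)·P̄ = [703/69 44/23 450/23; 44/23 3283/115 384/115; 450/23 384/115 4542/115]

x' = [58/23, 128/115, 364/115]
P' = [703/69 44/23 450/23; 44/23 3283/115 384/115; 450/23 384/115 4542/115]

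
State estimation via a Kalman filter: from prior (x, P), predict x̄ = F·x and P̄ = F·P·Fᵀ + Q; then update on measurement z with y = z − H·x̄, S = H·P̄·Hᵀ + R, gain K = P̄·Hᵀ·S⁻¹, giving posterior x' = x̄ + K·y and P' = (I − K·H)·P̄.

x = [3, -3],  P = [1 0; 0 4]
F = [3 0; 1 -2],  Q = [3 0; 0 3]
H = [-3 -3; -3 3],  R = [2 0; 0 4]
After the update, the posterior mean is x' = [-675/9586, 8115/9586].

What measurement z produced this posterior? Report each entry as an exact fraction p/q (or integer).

z = [-2, 3]

x̄ = F·x = [9, 9]
P̄ = F·P·Fᵀ + Q = [12 3; 3 20]
S = H·P̄·Hᵀ + R = [344 -72; -72 238]
K = P̄·Hᵀ·S⁻¹ = [-6327/38344 -783/4793; -6375/38344 786/4793]
x' − x̄ = [-86949/9586, -78159/9586] = K·y
y = (KᵀK)⁻¹·Kᵀ·(x' − x̄) = [52, 3]
z = y + H·x̄ = [52, 3] + [-54, 0] = [-2, 3]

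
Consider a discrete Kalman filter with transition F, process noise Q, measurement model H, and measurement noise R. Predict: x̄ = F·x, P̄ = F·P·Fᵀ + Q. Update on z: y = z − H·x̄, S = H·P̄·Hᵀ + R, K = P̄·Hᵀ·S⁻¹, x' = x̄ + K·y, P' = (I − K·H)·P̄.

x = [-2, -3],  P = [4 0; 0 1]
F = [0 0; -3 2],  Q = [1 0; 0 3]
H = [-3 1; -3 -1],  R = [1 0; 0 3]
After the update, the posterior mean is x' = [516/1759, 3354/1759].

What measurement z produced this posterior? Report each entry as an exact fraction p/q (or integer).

z = [1, -3]

x̄ = F·x = [0, 0]
P̄ = F·P·Fᵀ + Q = [1 0; 0 43]
S = H·P̄·Hᵀ + R = [53 -34; -34 55]
K = P̄·Hᵀ·S⁻¹ = [-267/1759 -261/1759; 903/1759 -817/1759]
x' − x̄ = [516/1759, 3354/1759] = K·y
y = (KᵀK)⁻¹·Kᵀ·(x' − x̄) = [1, -3]
z = y + H·x̄ = [1, -3] + [0, 0] = [1, -3]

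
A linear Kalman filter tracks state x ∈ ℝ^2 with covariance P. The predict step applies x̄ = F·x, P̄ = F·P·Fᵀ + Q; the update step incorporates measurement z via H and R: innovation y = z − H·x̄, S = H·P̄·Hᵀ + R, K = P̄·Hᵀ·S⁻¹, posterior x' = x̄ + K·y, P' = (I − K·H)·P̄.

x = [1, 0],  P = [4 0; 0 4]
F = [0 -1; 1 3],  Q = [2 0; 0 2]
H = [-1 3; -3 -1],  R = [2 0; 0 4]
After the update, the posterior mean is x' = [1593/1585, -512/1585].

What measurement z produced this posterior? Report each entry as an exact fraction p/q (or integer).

z = [-2, -3]

x̄ = F·x = [0, 1]
P̄ = F·P·Fᵀ + Q = [6 -12; -12 42]
S = H·P̄·Hᵀ + R = [458 -12; -12 28]
K = P̄·Hᵀ·S⁻¹ = [-156/1585 -813/3170; 474/1585 -273/3170]
x' − x̄ = [1593/1585, -2097/1585] = K·y
y = (KᵀK)⁻¹·Kᵀ·(x' − x̄) = [-5, -2]
z = y + H·x̄ = [-5, -2] + [3, -1] = [-2, -3]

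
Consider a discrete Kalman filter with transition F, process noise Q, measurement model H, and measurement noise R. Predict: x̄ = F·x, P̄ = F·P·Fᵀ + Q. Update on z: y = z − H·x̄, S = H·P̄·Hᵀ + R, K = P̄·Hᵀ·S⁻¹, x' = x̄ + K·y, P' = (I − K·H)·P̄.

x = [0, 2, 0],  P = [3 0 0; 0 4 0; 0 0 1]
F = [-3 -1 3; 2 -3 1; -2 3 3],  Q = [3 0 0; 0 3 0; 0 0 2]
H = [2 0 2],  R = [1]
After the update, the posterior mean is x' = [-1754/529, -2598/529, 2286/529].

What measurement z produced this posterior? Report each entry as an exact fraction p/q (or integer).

x̄ = F·x = [-2, -6, 6]
P̄ = F·P·Fᵀ + Q = [43 -3 15; -3 52 -45; 15 -45 59]
S = H·P̄·Hᵀ + R = [529]
K = P̄·Hᵀ·S⁻¹ = [116/529; -96/529; 148/529]
x' − x̄ = [-696/529, 576/529, -888/529] = K·y
y = (KᵀK)⁻¹·Kᵀ·(x' − x̄) = [-6]
z = y + H·x̄ = [-6] + [8] = [2]

z = [2]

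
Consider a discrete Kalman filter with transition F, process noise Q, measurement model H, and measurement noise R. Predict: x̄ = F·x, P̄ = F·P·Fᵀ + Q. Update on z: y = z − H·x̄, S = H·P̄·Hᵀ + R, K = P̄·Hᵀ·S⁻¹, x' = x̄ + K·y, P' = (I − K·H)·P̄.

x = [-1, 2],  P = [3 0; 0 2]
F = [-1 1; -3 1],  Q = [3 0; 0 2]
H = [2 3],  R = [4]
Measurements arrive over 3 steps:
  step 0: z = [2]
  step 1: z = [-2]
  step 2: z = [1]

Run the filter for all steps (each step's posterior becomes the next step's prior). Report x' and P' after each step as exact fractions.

step 0: x' = [410/447, 50/447], P' = [1175/447 -718/447; -718/447 632/447]
step 1: x' = [250/2547, -1910/2547], P' = [179347/84051 -106118/84051; -106118/84051 98872/84051]
step 2: x' = [-1868003/12901167, 15983905/38703501], P' = [27517039/12901167 -48808250/38703501; -48808250/38703501 136321240/116110503]

step 0: x̄ = F·x = [3, 5]
step 0: P̄ = F·P·Fᵀ + Q = [8 11; 11 31]
step 0: y = z − H·x̄ = [-19]
step 0: S = H·P̄·Hᵀ + R = [447]
step 0: K = P̄·Hᵀ·S⁻¹ = [49/447; 115/447]
step 0: x' = x̄ + K·y = [410/447, 50/447]
step 0: P' = (I − K·H)·P̄ = [1175/447 -718/447; -718/447 632/447]
step 1: x̄ = F·x = [-120/149, -1180/447]
step 1: P̄ = F·P·Fᵀ + Q = [1528/149 2343/149; 2343/149 16409/447]
step 1: y = z − H·x̄ = [1122/149]
step 1: S = H·P̄·Hᵀ + R = [84051/149]
step 1: K = P̄·Hᵀ·S⁻¹ = [10085/84051; 21095/84051]
step 1: x' = x̄ + K·y = [250/2547, -1910/2547]
step 1: P' = (I − K·H)·P̄ = [179347/84051 -106118/84051; -106118/84051 98872/84051]
step 2: x̄ = F·x = [-240/283, -2660/2547]
step 2: P̄ = F·P·Fᵀ + Q = [27504/3113 353795/28017; 353795/28017 2517805/84051]
step 2: y = z − H·x̄ = [4949/849]
step 2: S = H·P̄·Hᵀ + R = [1433463/3113]
step 2: K = P̄·Hᵀ·S⁻¹ = [518819/4300389; 3225395/12901167]
step 2: x' = x̄ + K·y = [-1868003/12901167, 15983905/38703501]
step 2: P' = (I − K·H)·P̄ = [27517039/12901167 -48808250/38703501; -48808250/38703501 136321240/116110503]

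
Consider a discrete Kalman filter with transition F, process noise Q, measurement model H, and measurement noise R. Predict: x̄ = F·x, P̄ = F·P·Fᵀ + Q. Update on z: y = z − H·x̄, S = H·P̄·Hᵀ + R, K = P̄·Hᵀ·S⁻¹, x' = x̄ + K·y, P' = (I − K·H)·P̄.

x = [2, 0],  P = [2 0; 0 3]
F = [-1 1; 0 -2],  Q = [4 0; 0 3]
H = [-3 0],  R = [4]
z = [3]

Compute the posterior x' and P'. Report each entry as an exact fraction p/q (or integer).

x' = [-89/85, -54/85]
P' = [36/85 -24/85; -24/85 951/85]

x̄ = F·x = [-2, 0]
P̄ = F·P·Fᵀ + Q = [9 -6; -6 15]
y = z − H·x̄ = [-3]
S = H·P̄·Hᵀ + R = [85]
K = P̄·Hᵀ·S⁻¹ = [-27/85; 18/85]
x' = x̄ + K·y = [-89/85, -54/85]
P' = (I − K·H)·P̄ = [36/85 -24/85; -24/85 951/85]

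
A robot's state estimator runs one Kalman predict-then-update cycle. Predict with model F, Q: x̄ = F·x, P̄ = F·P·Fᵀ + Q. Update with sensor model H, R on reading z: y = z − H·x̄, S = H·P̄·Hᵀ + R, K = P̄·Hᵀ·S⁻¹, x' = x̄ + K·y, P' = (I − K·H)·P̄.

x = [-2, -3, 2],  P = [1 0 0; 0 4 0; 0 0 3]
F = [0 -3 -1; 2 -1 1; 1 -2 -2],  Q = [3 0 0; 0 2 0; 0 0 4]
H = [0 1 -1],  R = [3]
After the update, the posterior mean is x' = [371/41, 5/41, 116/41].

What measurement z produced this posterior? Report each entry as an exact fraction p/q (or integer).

x̄ = F·x = [7, 1, 0]
P̄ = F·P·Fᵀ + Q = [42 9 30; 9 13 4; 30 4 33]
S = H·P̄·Hᵀ + R = [41]
K = P̄·Hᵀ·S⁻¹ = [-21/41; 9/41; -29/41]
x' − x̄ = [84/41, -36/41, 116/41] = K·y
y = (KᵀK)⁻¹·Kᵀ·(x' − x̄) = [-4]
z = y + H·x̄ = [-4] + [1] = [-3]

z = [-3]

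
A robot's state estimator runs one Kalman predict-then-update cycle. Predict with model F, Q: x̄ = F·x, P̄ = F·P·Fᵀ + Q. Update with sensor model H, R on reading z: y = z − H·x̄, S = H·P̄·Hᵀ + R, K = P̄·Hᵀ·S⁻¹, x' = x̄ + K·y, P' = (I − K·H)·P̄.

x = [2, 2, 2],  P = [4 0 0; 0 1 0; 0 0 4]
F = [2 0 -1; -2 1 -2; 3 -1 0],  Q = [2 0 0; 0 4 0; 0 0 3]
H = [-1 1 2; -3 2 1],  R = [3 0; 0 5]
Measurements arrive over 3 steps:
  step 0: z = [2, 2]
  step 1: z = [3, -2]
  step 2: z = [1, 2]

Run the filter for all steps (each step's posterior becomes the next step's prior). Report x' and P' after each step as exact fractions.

step 0: x' = [-702/1013, -1966/3039, 2462/3039], P' = [16486/3039 24610/3039 -944/1013; 24610/3039 14614/1013 -9019/3039; -944/1013 -9019/3039 5507/3039]
step 1: x' = [1410604/2150877, -2078704/2150877, 4369081/2150877], P' = [33209819/5018713 48732843/5018713 -5916119/5018713; 48732843/5018713 82541049/5018713 -16030194/5018713; -5916119/5018713 -16030194/5018713 8842826/5018713]
step 2: x' = [-331591574971/89807814141, -471629605055/89807814141, 109605804989/89807814141], P' = [190706396740/29935938047 277288896409/29935938047 -31855783158/29935938047; 277288896409/29935938047 468654624247/29935938047 -89943315192/29935938047; -31855783158/29935938047 -89943315192/29935938047 51651720315/29935938047]

step 0: x̄ = F·x = [2, -6, 4]
step 0: P̄ = F·P·Fᵀ + Q = [22 -8 24; -8 37 -25; 24 -25 40]
step 0: y = z − H·x̄ = [2, 16]
step 0: S = H·P̄·Hᵀ + R = [42 -33; -33 243]
step 0: K = P̄·Hᵀ·S⁻¹ = [820/3039 -614/3039; 398/3039 967/3039; 1609/3039 -269/1013]
step 0: x' = x̄ + K·y = [-702/1013, -1966/3039, 2462/3039]
step 0: P' = (I − K·H)·P̄ = [16486/3039 24610/3039 -944/1013; 24610/3039 14614/1013 -9019/3039; -944/1013 -9019/3039 5507/3039]
step 1: x̄ = F·x = [-6674/3039, -2678/3039, -4352/3039]
step 1: P̄ = F·P·Fᵀ + Q = [29619/1013 2991/1013 16391/1013; 2991/1013 19650/1013 -6918/1013; 16391/1013 -6918/1013 17891/1013]
step 1: y = z − H·x̄ = [13825/3039, -5464/1013]
step 1: S = H·P̄·Hᵀ + R = [24654/1013 -343/1013; -343/1013 206217/1013]
step 1: K = P̄·Hᵀ·S⁻¹ = [1230262/5018713 -230854/716959; 582606/5018713 81525/716959; 2523859/5018713 -156263/716959]
step 1: x' = x̄ + K·y = [1410604/2150877, -2078704/2150877, 4369081/2150877]
step 1: P' = (I − K·H)·P̄ = [33209819/5018713 48732843/5018713 -5916119/5018713; 48732843/5018713 82541049/5018713 -16030194/5018713; -5916119/5018713 -16030194/5018713 8842826/5018713]
step 2: x̄ = F·x = [-1547873/2150877, -13638074/2150877, 6310516/2150877]
step 2: P̄ = F·P·Fᵀ + Q = [175384004/5018713 10174494/5018713 103511391/5018713; 10174494/5018713 92686933/5018713 -34699422/5018713; 103511391/5018713 -34699422/5018713 104088501/5018713]
step 2: y = z − H·x̄ = [1620046/2150877, 6874589/716959]
step 2: S = H·P̄·Hᵀ + R = [126288840/5018713 -29246437/5018713; -29246437/5018713 1196425872/5018713]
step 2: K = P̄·Hᵀ·S⁻¹ = [7623644451/29935938047 -9879436112/29935938047; 3826365818/29935938047 3099848815/29935938047; 15071969532/29935938047 -6533512119/29935938047]
step 2: x' = x̄ + K·y = [-331591574971/89807814141, -471629605055/89807814141, 109605804989/89807814141]
step 2: P' = (I − K·H)·P̄ = [190706396740/29935938047 277288896409/29935938047 -31855783158/29935938047; 277288896409/29935938047 468654624247/29935938047 -89943315192/29935938047; -31855783158/29935938047 -89943315192/29935938047 51651720315/29935938047]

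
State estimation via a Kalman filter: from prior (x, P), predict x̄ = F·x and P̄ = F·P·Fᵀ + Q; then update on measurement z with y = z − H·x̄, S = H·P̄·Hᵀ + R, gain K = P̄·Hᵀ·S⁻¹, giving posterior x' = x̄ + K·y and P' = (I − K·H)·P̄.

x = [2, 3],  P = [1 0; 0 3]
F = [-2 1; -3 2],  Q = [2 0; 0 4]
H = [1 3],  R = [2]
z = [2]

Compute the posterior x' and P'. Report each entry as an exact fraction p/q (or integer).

x' = [-173/308, 261/308]
P' = [747/308 -219/308; -219/308 131/308]

x̄ = F·x = [-1, 0]
P̄ = F·P·Fᵀ + Q = [9 12; 12 25]
y = z − H·x̄ = [3]
S = H·P̄·Hᵀ + R = [308]
K = P̄·Hᵀ·S⁻¹ = [45/308; 87/308]
x' = x̄ + K·y = [-173/308, 261/308]
P' = (I − K·H)·P̄ = [747/308 -219/308; -219/308 131/308]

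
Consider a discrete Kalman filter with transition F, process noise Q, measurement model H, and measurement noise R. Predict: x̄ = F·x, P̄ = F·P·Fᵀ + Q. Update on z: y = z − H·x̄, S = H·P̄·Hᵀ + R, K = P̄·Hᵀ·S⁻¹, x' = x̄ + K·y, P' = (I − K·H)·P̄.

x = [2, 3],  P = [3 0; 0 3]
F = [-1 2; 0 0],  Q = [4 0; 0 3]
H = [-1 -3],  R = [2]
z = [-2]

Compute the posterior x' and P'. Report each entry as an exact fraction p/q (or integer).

x̄ = F·x = [4, 0]
P̄ = F·P·Fᵀ + Q = [19 0; 0 3]
y = z − H·x̄ = [2]
S = H·P̄·Hᵀ + R = [48]
K = P̄·Hᵀ·S⁻¹ = [-19/48; -3/16]
x' = x̄ + K·y = [77/24, -3/8]
P' = (I − K·H)·P̄ = [551/48 -57/16; -57/16 21/16]

x' = [77/24, -3/8]
P' = [551/48 -57/16; -57/16 21/16]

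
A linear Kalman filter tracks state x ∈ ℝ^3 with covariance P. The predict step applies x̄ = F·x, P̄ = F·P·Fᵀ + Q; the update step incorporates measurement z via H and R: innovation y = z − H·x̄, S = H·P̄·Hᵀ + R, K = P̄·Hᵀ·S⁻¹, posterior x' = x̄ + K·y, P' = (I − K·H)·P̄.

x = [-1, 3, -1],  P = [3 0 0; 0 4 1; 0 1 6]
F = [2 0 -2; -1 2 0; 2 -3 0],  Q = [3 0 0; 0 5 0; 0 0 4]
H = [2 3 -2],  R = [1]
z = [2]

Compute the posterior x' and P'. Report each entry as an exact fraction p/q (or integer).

x̄ = F·x = [0, 7, -11]
P̄ = F·P·Fᵀ + Q = [39 -10 18; -10 24 -30; 18 -30 52]
y = z − H·x̄ = [-41]
S = H·P̄·Hᵀ + R = [677]
K = P̄·Hᵀ·S⁻¹ = [12/677; 112/677; -158/677]
x' = x̄ + K·y = [-492/677, 147/677, -969/677]
P' = (I − K·H)·P̄ = [26259/677 -8114/677 14082/677; -8114/677 3704/677 -2614/677; 14082/677 -2614/677 10240/677]

x' = [-492/677, 147/677, -969/677]
P' = [26259/677 -8114/677 14082/677; -8114/677 3704/677 -2614/677; 14082/677 -2614/677 10240/677]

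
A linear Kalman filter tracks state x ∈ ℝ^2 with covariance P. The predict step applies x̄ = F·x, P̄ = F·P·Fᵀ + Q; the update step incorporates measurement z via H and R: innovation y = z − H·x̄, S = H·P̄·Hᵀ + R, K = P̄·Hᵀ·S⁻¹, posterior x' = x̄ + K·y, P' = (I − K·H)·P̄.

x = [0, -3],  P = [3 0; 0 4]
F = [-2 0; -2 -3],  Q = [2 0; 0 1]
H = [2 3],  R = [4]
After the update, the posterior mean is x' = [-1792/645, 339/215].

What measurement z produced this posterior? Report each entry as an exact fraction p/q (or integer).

x̄ = F·x = [0, 9]
P̄ = F·P·Fᵀ + Q = [14 12; 12 49]
S = H·P̄·Hᵀ + R = [645]
K = P̄·Hᵀ·S⁻¹ = [64/645; 57/215]
x' − x̄ = [-1792/645, -1596/215] = K·y
y = (KᵀK)⁻¹·Kᵀ·(x' − x̄) = [-28]
z = y + H·x̄ = [-28] + [27] = [-1]

z = [-1]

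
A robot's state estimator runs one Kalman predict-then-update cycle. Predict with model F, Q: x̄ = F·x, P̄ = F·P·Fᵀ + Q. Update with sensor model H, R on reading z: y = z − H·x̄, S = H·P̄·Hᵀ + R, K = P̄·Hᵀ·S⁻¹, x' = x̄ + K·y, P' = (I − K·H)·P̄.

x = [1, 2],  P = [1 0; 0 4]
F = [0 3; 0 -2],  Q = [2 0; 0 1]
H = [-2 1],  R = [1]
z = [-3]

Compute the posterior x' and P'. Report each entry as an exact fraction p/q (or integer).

x' = [148/133, -219/266]
P' = [54/133 58/133; 58/133 297/266]

x̄ = F·x = [6, -4]
P̄ = F·P·Fᵀ + Q = [38 -24; -24 17]
y = z − H·x̄ = [13]
S = H·P̄·Hᵀ + R = [266]
K = P̄·Hᵀ·S⁻¹ = [-50/133; 65/266]
x' = x̄ + K·y = [148/133, -219/266]
P' = (I − K·H)·P̄ = [54/133 58/133; 58/133 297/266]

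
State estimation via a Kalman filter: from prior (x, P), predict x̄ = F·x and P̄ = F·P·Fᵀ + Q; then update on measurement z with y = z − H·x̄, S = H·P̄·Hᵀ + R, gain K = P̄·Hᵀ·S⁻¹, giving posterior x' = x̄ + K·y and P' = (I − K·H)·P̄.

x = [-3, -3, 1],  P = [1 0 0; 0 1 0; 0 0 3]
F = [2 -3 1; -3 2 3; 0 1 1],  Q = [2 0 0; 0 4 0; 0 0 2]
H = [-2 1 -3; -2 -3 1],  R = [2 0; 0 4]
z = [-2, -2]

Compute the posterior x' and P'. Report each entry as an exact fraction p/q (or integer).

x̄ = F·x = [4, 6, -2]
P̄ = F·P·Fᵀ + Q = [18 -3 0; -3 44 11; 0 11 6]
y = z − H·x̄ = [-6, 26]
S = H·P̄·Hᵀ + R = [118 20; 20 376]
K = P̄·Hᵀ·S⁻¹ = [-1177/3664 -401/7328; 2173/10992 -6955/21984; -523/10992 -1523/21984]
x' = x̄ + K·y = [16505/3664, -37501/10992, -38645/10992]
P' = (I − K·H)·P̄ = [29271/7328 -28081/7328 -27305/7328; -28081/7328 93589/21984 84461/21984; -27305/7328 84461/21984 83461/21984]

x' = [16505/3664, -37501/10992, -38645/10992]
P' = [29271/7328 -28081/7328 -27305/7328; -28081/7328 93589/21984 84461/21984; -27305/7328 84461/21984 83461/21984]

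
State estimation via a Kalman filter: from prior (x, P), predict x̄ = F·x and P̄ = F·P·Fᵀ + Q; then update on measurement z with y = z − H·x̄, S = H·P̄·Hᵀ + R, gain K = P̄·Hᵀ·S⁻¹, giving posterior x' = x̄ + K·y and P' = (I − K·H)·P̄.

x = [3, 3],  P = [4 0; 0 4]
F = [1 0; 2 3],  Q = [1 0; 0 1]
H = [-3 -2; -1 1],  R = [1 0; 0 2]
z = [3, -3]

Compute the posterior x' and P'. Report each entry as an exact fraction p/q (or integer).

x̄ = F·x = [3, 15]
P̄ = F·P·Fᵀ + Q = [5 8; 8 53]
y = z − H·x̄ = [42, -15]
S = H·P̄·Hᵀ + R = [354 -99; -99 44]
K = P̄·Hᵀ·S⁻¹ = [-97/525 -669/1925; -23/105 204/385]
x' = x̄ + K·y = [872/1925, -827/385]
P' = (I − K·H)·P̄ = [1819/5775 -439/1155; -439/1155 157/231]

x' = [872/1925, -827/385]
P' = [1819/5775 -439/1155; -439/1155 157/231]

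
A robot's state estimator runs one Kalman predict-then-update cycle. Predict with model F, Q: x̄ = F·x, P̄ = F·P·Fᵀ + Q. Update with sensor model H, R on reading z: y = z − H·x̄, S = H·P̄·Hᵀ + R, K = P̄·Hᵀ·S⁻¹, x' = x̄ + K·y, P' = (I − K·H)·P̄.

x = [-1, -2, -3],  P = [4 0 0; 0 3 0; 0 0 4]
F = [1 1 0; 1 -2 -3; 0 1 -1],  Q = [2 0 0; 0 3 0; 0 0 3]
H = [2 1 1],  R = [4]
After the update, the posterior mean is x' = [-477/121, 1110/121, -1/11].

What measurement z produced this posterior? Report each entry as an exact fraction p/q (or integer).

x̄ = F·x = [-3, 12, 1]
P̄ = F·P·Fᵀ + Q = [9 -2 3; -2 55 6; 3 6 10]
S = H·P̄·Hᵀ + R = [121]
K = P̄·Hᵀ·S⁻¹ = [19/121; 57/121; 2/11]
x' − x̄ = [-114/121, -342/121, -12/11] = K·y
y = (KᵀK)⁻¹·Kᵀ·(x' − x̄) = [-6]
z = y + H·x̄ = [-6] + [7] = [1]

z = [1]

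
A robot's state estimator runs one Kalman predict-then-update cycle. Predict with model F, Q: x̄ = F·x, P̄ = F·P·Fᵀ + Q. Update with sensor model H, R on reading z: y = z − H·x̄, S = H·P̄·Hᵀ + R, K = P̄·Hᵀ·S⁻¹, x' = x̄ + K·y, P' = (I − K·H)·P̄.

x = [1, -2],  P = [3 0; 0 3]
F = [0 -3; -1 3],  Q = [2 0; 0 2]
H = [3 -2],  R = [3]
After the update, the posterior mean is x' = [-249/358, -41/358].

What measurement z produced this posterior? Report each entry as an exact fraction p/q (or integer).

z = [-2]

x̄ = F·x = [6, -7]
P̄ = F·P·Fᵀ + Q = [29 -27; -27 32]
S = H·P̄·Hᵀ + R = [716]
K = P̄·Hᵀ·S⁻¹ = [141/716; -145/716]
x' − x̄ = [-2397/358, 2465/358] = K·y
y = (KᵀK)⁻¹·Kᵀ·(x' − x̄) = [-34]
z = y + H·x̄ = [-34] + [32] = [-2]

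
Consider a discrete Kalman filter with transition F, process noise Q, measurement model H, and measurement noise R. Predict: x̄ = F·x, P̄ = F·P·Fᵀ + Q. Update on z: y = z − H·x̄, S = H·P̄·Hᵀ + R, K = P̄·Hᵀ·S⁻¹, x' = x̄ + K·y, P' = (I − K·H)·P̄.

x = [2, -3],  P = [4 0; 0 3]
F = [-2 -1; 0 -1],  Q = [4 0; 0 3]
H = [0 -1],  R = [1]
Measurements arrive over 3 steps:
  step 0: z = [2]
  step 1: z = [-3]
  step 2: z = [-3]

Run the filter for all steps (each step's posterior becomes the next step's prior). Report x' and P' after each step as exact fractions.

step 0: x' = [-22/7, -9/7], P' = [152/7 3/7; 3/7 6/7]
step 1: x' = [139/17, 45/17], P' = [1578/17 6/17; 6/17 27/34]
step 2: x' = [-2809/163, 297/163], P' = [61456/163 51/163; 51/163 129/163]

step 0: x̄ = F·x = [-1, 3]
step 0: P̄ = F·P·Fᵀ + Q = [23 3; 3 6]
step 0: y = z − H·x̄ = [5]
step 0: S = H·P̄·Hᵀ + R = [7]
step 0: K = P̄·Hᵀ·S⁻¹ = [-3/7; -6/7]
step 0: x' = x̄ + K·y = [-22/7, -9/7]
step 0: P' = (I − K·H)·P̄ = [152/7 3/7; 3/7 6/7]
step 1: x̄ = F·x = [53/7, 9/7]
step 1: P̄ = F·P·Fᵀ + Q = [654/7 12/7; 12/7 27/7]
step 1: y = z − H·x̄ = [-12/7]
step 1: S = H·P̄·Hᵀ + R = [34/7]
step 1: K = P̄·Hᵀ·S⁻¹ = [-6/17; -27/34]
step 1: x' = x̄ + K·y = [139/17, 45/17]
step 1: P' = (I − K·H)·P̄ = [1578/17 6/17; 6/17 27/34]
step 2: x̄ = F·x = [-19, -45/17]
step 2: P̄ = F·P·Fᵀ + Q = [755/2 3/2; 3/2 129/34]
step 2: y = z − H·x̄ = [-96/17]
step 2: S = H·P̄·Hᵀ + R = [163/34]
step 2: K = P̄·Hᵀ·S⁻¹ = [-51/163; -129/163]
step 2: x' = x̄ + K·y = [-2809/163, 297/163]
step 2: P' = (I − K·H)·P̄ = [61456/163 51/163; 51/163 129/163]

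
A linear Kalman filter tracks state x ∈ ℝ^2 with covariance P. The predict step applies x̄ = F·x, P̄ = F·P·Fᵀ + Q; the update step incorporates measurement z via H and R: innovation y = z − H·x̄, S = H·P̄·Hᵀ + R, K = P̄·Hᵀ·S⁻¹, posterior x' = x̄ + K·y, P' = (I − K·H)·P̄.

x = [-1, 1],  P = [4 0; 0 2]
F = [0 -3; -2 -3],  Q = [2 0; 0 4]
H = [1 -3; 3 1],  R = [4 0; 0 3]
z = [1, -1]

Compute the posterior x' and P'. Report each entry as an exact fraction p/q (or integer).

x' = [-6124/22839, -2749/7613]
P' = [6878/22839 -182/7613; -182/7613 2910/7613]

x̄ = F·x = [-3, -1]
P̄ = F·P·Fᵀ + Q = [20 18; 18 38]
y = z − H·x̄ = [1, 9]
S = H·P̄·Hᵀ + R = [258 -198; -198 329]
K = P̄·Hᵀ·S⁻¹ = [2129/22839 2232/7613; -2228/7613 788/7613]
x' = x̄ + K·y = [-6124/22839, -2749/7613]
P' = (I − K·H)·P̄ = [6878/22839 -182/7613; -182/7613 2910/7613]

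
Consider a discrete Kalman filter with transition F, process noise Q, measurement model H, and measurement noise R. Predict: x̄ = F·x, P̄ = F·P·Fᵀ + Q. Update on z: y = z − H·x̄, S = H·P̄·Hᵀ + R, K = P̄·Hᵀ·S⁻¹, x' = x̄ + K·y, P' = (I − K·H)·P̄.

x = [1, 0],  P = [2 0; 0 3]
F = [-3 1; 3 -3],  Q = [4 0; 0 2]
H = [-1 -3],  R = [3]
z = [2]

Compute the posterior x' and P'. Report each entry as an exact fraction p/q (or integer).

x' = [-419/289, -45/289]
P' = [4089/289 -1419/289; -1419/289 587/289]

x̄ = F·x = [-3, 3]
P̄ = F·P·Fᵀ + Q = [25 -27; -27 47]
y = z − H·x̄ = [8]
S = H·P̄·Hᵀ + R = [289]
K = P̄·Hᵀ·S⁻¹ = [56/289; -114/289]
x' = x̄ + K·y = [-419/289, -45/289]
P' = (I − K·H)·P̄ = [4089/289 -1419/289; -1419/289 587/289]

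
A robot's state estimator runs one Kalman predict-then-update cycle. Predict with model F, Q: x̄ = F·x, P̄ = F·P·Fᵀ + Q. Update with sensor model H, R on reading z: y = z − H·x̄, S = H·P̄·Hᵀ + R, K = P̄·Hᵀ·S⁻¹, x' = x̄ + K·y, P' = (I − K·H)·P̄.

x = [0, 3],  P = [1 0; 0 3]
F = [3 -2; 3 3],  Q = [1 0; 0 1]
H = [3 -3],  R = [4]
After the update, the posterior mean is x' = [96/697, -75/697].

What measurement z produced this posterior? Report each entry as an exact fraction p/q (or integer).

x̄ = F·x = [-6, 9]
P̄ = F·P·Fᵀ + Q = [22 -9; -9 37]
S = H·P̄·Hᵀ + R = [697]
K = P̄·Hᵀ·S⁻¹ = [93/697; -138/697]
x' − x̄ = [4278/697, -6348/697] = K·y
y = (KᵀK)⁻¹·Kᵀ·(x' − x̄) = [46]
z = y + H·x̄ = [46] + [-45] = [1]

z = [1]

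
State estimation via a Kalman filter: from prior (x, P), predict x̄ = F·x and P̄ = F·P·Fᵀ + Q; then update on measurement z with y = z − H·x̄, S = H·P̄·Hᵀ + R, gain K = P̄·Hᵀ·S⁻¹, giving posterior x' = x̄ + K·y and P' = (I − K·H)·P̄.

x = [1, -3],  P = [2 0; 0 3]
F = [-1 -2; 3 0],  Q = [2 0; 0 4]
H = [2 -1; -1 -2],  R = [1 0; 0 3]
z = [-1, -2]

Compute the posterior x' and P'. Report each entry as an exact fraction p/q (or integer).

x' = [1117/8313, 9613/8313]
P' = [2260/8313 1246/8313; 1246/8313 4174/8313]

x̄ = F·x = [5, 3]
P̄ = F·P·Fᵀ + Q = [16 -6; -6 22]
y = z − H·x̄ = [-8, 9]
S = H·P̄·Hᵀ + R = [111 30; 30 83]
K = P̄·Hᵀ·S⁻¹ = [3274/8313 -528/2771; -1682/8313 -1066/2771]
x' = x̄ + K·y = [1117/8313, 9613/8313]
P' = (I − K·H)·P̄ = [2260/8313 1246/8313; 1246/8313 4174/8313]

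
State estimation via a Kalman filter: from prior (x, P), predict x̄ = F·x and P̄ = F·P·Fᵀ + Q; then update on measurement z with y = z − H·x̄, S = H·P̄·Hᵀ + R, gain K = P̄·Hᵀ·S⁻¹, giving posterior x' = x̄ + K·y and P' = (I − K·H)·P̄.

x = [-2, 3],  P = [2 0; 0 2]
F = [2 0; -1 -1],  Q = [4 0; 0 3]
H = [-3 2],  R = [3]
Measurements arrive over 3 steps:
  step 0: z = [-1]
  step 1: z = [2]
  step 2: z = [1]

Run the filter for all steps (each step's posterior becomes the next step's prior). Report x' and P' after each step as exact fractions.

step 0: x̄ = F·x = [-4, -1]
step 0: P̄ = F·P·Fᵀ + Q = [12 -4; -4 7]
step 0: y = z − H·x̄ = [-11]
step 0: S = H·P̄·Hᵀ + R = [187]
step 0: K = P̄·Hᵀ·S⁻¹ = [-4/17; 26/187]
step 0: x' = x̄ + K·y = [-24/17, -43/17]
step 0: P' = (I − K·H)·P̄ = [28/17 36/17; 36/17 633/187]
step 1: x̄ = F·x = [-48/17, 67/17]
step 1: P̄ = F·P·Fᵀ + Q = [180/17 -128/17; -128/17 2294/187]
step 1: y = z − H·x̄ = [-244/17]
step 1: S = H·P̄·Hᵀ + R = [44453/187]
step 1: K = P̄·Hᵀ·S⁻¹ = [-8756/44453; 8812/44453]
step 1: x' = x̄ + K·y = [160/44453, 48719/44453]
step 1: P' = (I − K·H)·P̄ = [60692/44453 77904/44453; 77904/44453 130074/44453]
step 2: x̄ = F·x = [320/44453, -48879/44453]
step 2: P̄ = F·P·Fᵀ + Q = [420580/44453 -277192/44453; -277192/44453 479933/44453]
step 2: y = z − H·x̄ = [143171/44453]
step 2: S = H·P̄·Hᵀ + R = [9164615/44453]
step 2: K = P̄·Hᵀ·S⁻¹ = [-1816124/9164615; 1791442/9164615]
step 2: x' = x̄ + K·y = [-5783268/9164615, -4307351/9164615]
step 2: P' = (I − K·H)·P̄ = [12510908/9164615 16042176/9164615; 16042176/9164615 26750427/9164615]

step 0: x' = [-24/17, -43/17], P' = [28/17 36/17; 36/17 633/187]
step 1: x' = [160/44453, 48719/44453], P' = [60692/44453 77904/44453; 77904/44453 130074/44453]
step 2: x' = [-5783268/9164615, -4307351/9164615], P' = [12510908/9164615 16042176/9164615; 16042176/9164615 26750427/9164615]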